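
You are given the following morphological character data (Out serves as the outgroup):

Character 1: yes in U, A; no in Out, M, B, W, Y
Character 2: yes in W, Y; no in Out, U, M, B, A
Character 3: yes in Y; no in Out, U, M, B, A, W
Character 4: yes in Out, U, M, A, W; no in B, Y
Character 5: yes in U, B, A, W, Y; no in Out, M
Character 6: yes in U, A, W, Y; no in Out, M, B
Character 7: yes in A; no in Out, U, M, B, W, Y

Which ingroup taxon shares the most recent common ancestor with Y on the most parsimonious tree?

W

Character polarity is set by the outgroup: the derived state is whichever differs from the outgroup's state, so for Character 4 the derived state is 'no', and for the remaining characters it is 'yes'.
Character 1: derived state 'yes' in A and U only — synapomorphy for {A, U}.
Only W and Y show the derived state 'yes' for Character 2, supporting them as a clade.
Character 3 (derived state 'yes') is unique to Y (autapomorphy; uninformative for grouping).
Character 4 groups B and Y, which is incompatible with the clades supported by the remaining characters; treating it as convergent (homoplasy) costs fewer steps than any alternative tree.
Character 5: derived state 'yes' in A, B, U, W, and Y only — synapomorphy for {A, B, U, W, Y}.
Character 6 (derived state 'yes') is shared by A, U, W, and Y — a synapomorphy uniting that clade.
Character 7 (derived state 'yes') is unique to A (autapomorphy; uninformative for grouping).
Most parsimonious ingroup topology: ((((U,A),(W,Y)),B),M).
Y and W form a cherry on this tree, so they are sister taxa.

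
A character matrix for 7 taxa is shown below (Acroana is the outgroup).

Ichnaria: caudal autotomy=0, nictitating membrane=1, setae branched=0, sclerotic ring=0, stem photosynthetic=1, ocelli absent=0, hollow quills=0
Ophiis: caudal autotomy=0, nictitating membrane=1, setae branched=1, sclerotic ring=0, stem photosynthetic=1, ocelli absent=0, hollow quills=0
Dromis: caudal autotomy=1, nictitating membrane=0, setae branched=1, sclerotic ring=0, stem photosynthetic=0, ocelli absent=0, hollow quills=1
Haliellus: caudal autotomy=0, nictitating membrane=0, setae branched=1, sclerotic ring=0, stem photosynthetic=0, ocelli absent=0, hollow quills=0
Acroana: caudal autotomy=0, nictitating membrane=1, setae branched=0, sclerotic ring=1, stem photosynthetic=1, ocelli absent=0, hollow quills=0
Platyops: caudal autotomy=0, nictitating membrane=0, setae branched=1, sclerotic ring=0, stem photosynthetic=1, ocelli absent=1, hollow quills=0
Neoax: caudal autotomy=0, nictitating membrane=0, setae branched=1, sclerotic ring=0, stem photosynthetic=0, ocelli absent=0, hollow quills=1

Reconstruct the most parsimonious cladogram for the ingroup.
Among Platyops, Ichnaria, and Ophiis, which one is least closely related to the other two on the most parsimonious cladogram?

Ichnaria

Character polarity is set by the outgroup: the derived state is whichever differs from the outgroup's state, so for nictitating membrane, sclerotic ring, stem photosynthetic the derived state is '0', and for the remaining characters it is '1'.
caudal autotomy (derived state '1') is unique to Dromis (autapomorphy; uninformative for grouping).
nictitating membrane (derived state '0') is shared by Dromis, Haliellus, Neoax, and Platyops — a synapomorphy uniting that clade.
Only Dromis, Haliellus, Neoax, Ophiis, and Platyops show the derived state '1' for setae branched, supporting them as a clade.
sclerotic ring (derived state '0') is shared by all ingroup taxa — unites the whole ingroup.
stem photosynthetic (derived state '0') is shared by Dromis, Haliellus, and Neoax — a synapomorphy uniting that clade.
ocelli absent (derived state '1') is unique to Platyops (autapomorphy; uninformative for grouping).
Only Dromis and Neoax show the derived state '1' for hollow quills, supporting them as a clade.
Most parsimonious ingroup topology: ((((Haliellus,(Dromis,Neoax)),Platyops),Ophiis),Ichnaria).
Ophiis and Platyops share a more recent common ancestor with each other than either does with Ichnaria, so Ichnaria is the least closely related of the three.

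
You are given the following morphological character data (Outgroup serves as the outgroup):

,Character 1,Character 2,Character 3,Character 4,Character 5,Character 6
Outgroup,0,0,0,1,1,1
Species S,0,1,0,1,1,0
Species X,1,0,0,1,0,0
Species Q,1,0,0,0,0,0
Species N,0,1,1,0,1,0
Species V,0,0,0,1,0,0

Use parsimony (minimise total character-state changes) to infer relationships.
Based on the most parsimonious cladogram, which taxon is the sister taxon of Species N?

Character polarity is set by the outgroup: the derived state is whichever differs from the outgroup's state, so for Character 4, Character 5, Character 6 the derived state is '0', and for the remaining characters it is '1'.
Character 1: derived state '1' in Species Q and Species X only — synapomorphy for {Species Q, Species X}.
Only Species N and Species S show the derived state '1' for Character 2, supporting them as a clade.
Character 3: derived state '1' in Species N only — an autapomorphy, so it tells us nothing about relationships among taxa.
Character 4 (state '0') occurs in Species N and Species Q but conflicts with the nesting implied by the other characters — most parsimoniously interpreted as homoplasy.
Character 5 (derived state '0') is shared by Species Q, Species V, and Species X — a synapomorphy uniting that clade.
Character 6 (derived state '0') is shared by all ingroup taxa — unites the whole ingroup.
Most parsimonious ingroup topology: ((Species S,Species N),((Species X,Species Q),Species V)).
Species N and Species S form a cherry on this tree, so they are sister taxa.

Species S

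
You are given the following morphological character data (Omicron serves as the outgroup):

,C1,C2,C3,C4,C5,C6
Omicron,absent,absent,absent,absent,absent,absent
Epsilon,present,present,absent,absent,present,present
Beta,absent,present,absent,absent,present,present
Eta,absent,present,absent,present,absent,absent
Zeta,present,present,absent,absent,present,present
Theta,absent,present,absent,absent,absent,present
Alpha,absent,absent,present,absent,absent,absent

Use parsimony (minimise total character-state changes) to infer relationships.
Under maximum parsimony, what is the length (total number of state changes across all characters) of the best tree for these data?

The outgroup has state 'absent' for every character, so 'present' is the derived state throughout.
Only Epsilon and Zeta show the derived state 'present' for C1, supporting them as a clade.
C2 (derived state 'present') is shared by Beta, Epsilon, Eta, Theta, and Zeta — a synapomorphy uniting that clade.
C3: derived state 'present' in Alpha only — an autapomorphy, so it tells us nothing about relationships among taxa.
C4: derived state 'present' in Eta only — an autapomorphy, so it tells us nothing about relationships among taxa.
C5: derived state 'present' in Beta, Epsilon, and Zeta only — synapomorphy for {Beta, Epsilon, Zeta}.
C6 (derived state 'present') is shared by Beta, Epsilon, Theta, and Zeta — a synapomorphy uniting that clade.
Most parsimonious ingroup topology: (((((Epsilon,Zeta),Beta),Theta),Eta),Alpha).
Changes per character on this tree: C1: 1; C2: 1; C3: 1; C4: 1; C5: 1; C6: 1.
Total = 6.

6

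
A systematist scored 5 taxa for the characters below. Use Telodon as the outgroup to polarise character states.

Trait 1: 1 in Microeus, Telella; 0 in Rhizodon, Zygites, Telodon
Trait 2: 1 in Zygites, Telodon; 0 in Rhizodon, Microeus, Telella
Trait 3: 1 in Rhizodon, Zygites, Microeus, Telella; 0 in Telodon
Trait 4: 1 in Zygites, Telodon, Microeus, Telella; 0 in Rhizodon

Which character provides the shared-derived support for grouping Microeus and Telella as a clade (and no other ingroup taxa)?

Character polarity is set by the outgroup: the derived state is whichever differs from the outgroup's state, so for Trait 2, Trait 4 the derived state is '0', and for the remaining characters it is '1'.
Only Microeus and Telella show the derived state '1' for Trait 1, supporting them as a clade.
Only Microeus, Rhizodon, and Telella show the derived state '0' for Trait 2, supporting them as a clade.
Trait 3 (derived state '1') is shared by all ingroup taxa — unites the whole ingroup.
Trait 4 (derived state '0') is unique to Rhizodon (autapomorphy; uninformative for grouping).
Most parsimonious ingroup topology: ((Rhizodon,(Microeus,Telella)),Zygites).
The clade {Microeus, Telella} is supported by Trait 1: its derived state '1' occurs in exactly those taxa and in no other taxon (including the outgroup).

Trait 1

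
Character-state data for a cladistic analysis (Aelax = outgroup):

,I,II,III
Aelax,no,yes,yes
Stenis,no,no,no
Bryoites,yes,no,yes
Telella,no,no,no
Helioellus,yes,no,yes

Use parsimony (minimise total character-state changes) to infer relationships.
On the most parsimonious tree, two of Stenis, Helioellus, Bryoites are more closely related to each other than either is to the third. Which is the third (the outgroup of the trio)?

Stenis

Character polarity is set by the outgroup: the derived state is whichever differs from the outgroup's state, so for II, III the derived state is 'no', and for the remaining characters it is 'yes'.
Only Bryoites and Helioellus show the derived state 'yes' for I, supporting them as a clade.
II (derived state 'no') is shared by all ingroup taxa — unites the whole ingroup.
Only Stenis and Telella show the derived state 'no' for III, supporting them as a clade.
Most parsimonious ingroup topology: ((Stenis,Telella),(Bryoites,Helioellus)).
Bryoites and Helioellus share a more recent common ancestor with each other than either does with Stenis, so Stenis is the least closely related of the three.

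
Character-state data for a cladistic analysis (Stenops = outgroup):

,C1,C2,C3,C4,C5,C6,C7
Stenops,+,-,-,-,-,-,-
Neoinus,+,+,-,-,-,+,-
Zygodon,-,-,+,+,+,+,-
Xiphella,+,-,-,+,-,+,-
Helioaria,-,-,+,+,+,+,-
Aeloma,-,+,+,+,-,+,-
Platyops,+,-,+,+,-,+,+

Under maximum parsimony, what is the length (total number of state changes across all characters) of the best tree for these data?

8

Character polarity is set by the outgroup: the derived state is whichever differs from the outgroup's state, so for C1 the derived state is '-', and for the remaining characters it is '+'.
Only Aeloma, Helioaria, and Zygodon show the derived state '-' for C1, supporting them as a clade.
C2 groups Aeloma and Neoinus, which is incompatible with the clades supported by the remaining characters; treating it as convergent (homoplasy) costs fewer steps than any alternative tree.
C3: derived state '+' in Aeloma, Helioaria, Platyops, and Zygodon only — synapomorphy for {Aeloma, Helioaria, Platyops, Zygodon}.
C4: derived state '+' in Aeloma, Helioaria, Platyops, Xiphella, and Zygodon only — synapomorphy for {Aeloma, Helioaria, Platyops, Xiphella, Zygodon}.
C5 (derived state '+') is shared by Helioaria and Zygodon — a synapomorphy uniting that clade.
All ingroup taxa share the derived state '+' for C6; it defines the ingroup but does not resolve relationships within it.
C7 (derived state '+') is unique to Platyops (autapomorphy; uninformative for grouping).
Most parsimonious ingroup topology: (Neoinus,((((Zygodon,Helioaria),Aeloma),Platyops),Xiphella)).
Changes per character on this tree: C1: 1; C2: 2; C3: 1; C4: 1; C5: 1; C6: 1; C7: 1.
Total = 8.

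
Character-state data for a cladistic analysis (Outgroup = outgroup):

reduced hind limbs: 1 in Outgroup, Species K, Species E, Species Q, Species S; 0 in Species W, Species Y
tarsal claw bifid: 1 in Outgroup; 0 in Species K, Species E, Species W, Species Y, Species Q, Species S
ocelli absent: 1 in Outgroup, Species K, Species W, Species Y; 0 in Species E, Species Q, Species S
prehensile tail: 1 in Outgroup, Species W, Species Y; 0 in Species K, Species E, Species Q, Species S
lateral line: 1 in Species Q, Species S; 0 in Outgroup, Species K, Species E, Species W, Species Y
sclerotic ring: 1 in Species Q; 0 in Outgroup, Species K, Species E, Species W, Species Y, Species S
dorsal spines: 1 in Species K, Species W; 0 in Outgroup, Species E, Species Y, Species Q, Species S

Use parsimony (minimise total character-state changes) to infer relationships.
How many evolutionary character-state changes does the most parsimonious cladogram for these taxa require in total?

Character polarity is set by the outgroup: the derived state is whichever differs from the outgroup's state, so for reduced hind limbs, tarsal claw bifid, ocelli absent, prehensile tail the derived state is '0', and for the remaining characters it is '1'.
Only Species W and Species Y show the derived state '0' for reduced hind limbs, supporting them as a clade.
tarsal claw bifid (derived state '0') is shared by all ingroup taxa — unites the whole ingroup.
Only Species E, Species Q, and Species S show the derived state '0' for ocelli absent, supporting them as a clade.
prehensile tail (derived state '0') is shared by Species E, Species K, Species Q, and Species S — a synapomorphy uniting that clade.
lateral line (derived state '1') is shared by Species Q and Species S — a synapomorphy uniting that clade.
sclerotic ring: derived state '1' in Species Q only — an autapomorphy, so it tells us nothing about relationships among taxa.
dorsal spines groups Species K and Species W, which is incompatible with the clades supported by the remaining characters; treating it as convergent (homoplasy) costs fewer steps than any alternative tree.
Most parsimonious ingroup topology: ((Species K,(Species E,(Species Q,Species S))),(Species W,Species Y)).
Changes per character on this tree: reduced hind limbs: 1; tarsal claw bifid: 1; ocelli absent: 1; prehensile tail: 1; lateral line: 1; sclerotic ring: 1; dorsal spines: 2.
Total = 8.

8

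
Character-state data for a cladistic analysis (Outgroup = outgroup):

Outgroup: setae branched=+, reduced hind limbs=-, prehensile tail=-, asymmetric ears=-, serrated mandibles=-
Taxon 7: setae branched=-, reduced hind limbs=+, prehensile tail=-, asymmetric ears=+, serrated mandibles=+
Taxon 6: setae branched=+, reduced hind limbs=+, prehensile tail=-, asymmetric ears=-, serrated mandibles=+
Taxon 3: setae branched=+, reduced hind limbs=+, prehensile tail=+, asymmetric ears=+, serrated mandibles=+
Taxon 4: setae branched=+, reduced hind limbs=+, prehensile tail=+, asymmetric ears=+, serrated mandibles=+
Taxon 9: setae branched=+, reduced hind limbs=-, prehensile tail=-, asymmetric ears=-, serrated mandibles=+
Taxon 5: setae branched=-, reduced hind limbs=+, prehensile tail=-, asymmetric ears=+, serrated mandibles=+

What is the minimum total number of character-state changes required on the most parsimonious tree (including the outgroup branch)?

5

Character polarity is set by the outgroup: the derived state is whichever differs from the outgroup's state, so for setae branched the derived state is '-', and for the remaining characters it is '+'.
setae branched (derived state '-') is shared by Taxon 5 and Taxon 7 — a synapomorphy uniting that clade.
reduced hind limbs: derived state '+' in Taxon 3, Taxon 4, Taxon 5, Taxon 6, and Taxon 7 only — synapomorphy for {Taxon 3, Taxon 4, Taxon 5, Taxon 6, Taxon 7}.
prehensile tail: derived state '+' in Taxon 3 and Taxon 4 only — synapomorphy for {Taxon 3, Taxon 4}.
asymmetric ears (derived state '+') is shared by Taxon 3, Taxon 4, Taxon 5, and Taxon 7 — a synapomorphy uniting that clade.
serrated mandibles (derived state '+') is shared by all ingroup taxa — unites the whole ingroup.
Most parsimonious ingroup topology: ((((Taxon 7,Taxon 5),(Taxon 3,Taxon 4)),Taxon 6),Taxon 9).
Changes per character on this tree: setae branched: 1; reduced hind limbs: 1; prehensile tail: 1; asymmetric ears: 1; serrated mandibles: 1.
Total = 5.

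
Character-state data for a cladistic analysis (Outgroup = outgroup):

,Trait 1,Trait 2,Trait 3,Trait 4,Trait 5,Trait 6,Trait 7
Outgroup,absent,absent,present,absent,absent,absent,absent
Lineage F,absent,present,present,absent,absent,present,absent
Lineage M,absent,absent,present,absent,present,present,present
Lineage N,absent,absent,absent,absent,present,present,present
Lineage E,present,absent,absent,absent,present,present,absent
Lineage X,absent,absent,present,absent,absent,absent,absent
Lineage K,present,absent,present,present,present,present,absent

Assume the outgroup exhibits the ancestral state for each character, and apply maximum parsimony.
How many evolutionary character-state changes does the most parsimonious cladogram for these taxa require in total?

8

Character polarity is set by the outgroup: the derived state is whichever differs from the outgroup's state, so for Trait 3 the derived state is 'absent', and for the remaining characters it is 'present'.
Trait 1: derived state 'present' in Lineage E and Lineage K only — synapomorphy for {Lineage E, Lineage K}.
Trait 2: derived state 'present' in Lineage F only — an autapomorphy, so it tells us nothing about relationships among taxa.
Trait 3 (state 'absent') occurs in Lineage E and Lineage N but conflicts with the nesting implied by the other characters — most parsimoniously interpreted as homoplasy.
Trait 4: derived state 'present' in Lineage K only — an autapomorphy, so it tells us nothing about relationships among taxa.
Only Lineage E, Lineage K, Lineage M, and Lineage N show the derived state 'present' for Trait 5, supporting them as a clade.
Trait 6: derived state 'present' in Lineage E, Lineage F, Lineage K, Lineage M, and Lineage N only — synapomorphy for {Lineage E, Lineage F, Lineage K, Lineage M, Lineage N}.
Only Lineage M and Lineage N show the derived state 'present' for Trait 7, supporting them as a clade.
Most parsimonious ingroup topology: ((((Lineage M,Lineage N),(Lineage E,Lineage K)),Lineage F),Lineage X).
Changes per character on this tree: Trait 1: 1; Trait 2: 1; Trait 3: 2; Trait 4: 1; Trait 5: 1; Trait 6: 1; Trait 7: 1.
Total = 8.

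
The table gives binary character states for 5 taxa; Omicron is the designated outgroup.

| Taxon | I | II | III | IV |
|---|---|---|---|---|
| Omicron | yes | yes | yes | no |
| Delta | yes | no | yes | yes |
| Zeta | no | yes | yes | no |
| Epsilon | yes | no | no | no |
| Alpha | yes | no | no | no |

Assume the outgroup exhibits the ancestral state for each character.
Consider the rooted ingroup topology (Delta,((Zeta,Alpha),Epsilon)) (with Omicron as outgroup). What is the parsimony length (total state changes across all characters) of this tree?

6

Map each character onto (Delta,((Zeta,Alpha),Epsilon)) (rooted by Omicron) and count the minimum state changes it requires (Fitch parsimony):
I: 1; II: 2; III: 2; IV: 1.
Total tree length = 6.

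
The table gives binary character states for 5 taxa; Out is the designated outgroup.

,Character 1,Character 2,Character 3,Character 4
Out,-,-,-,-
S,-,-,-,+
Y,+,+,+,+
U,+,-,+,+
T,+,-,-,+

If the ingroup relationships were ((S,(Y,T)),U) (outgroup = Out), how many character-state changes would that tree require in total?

Map each character onto ((S,(Y,T)),U) (rooted by Out) and count the minimum state changes it requires (Fitch parsimony):
Character 1: 2; Character 2: 1; Character 3: 2; Character 4: 1.
Total tree length = 6.

6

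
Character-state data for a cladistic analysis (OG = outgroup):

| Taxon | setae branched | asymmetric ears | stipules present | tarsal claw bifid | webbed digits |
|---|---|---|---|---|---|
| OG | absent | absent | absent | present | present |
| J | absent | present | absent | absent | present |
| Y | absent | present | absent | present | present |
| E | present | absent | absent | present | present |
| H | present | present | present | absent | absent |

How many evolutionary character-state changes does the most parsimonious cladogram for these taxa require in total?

Character polarity is set by the outgroup: the derived state is whichever differs from the outgroup's state, so for tarsal claw bifid, webbed digits the derived state is 'absent', and for the remaining characters it is 'present'.
setae branched (state 'present') occurs in E and H but conflicts with the nesting implied by the other characters — most parsimoniously interpreted as homoplasy.
asymmetric ears (derived state 'present') is shared by H, J, and Y — a synapomorphy uniting that clade.
stipules present (derived state 'present') is unique to H (autapomorphy; uninformative for grouping).
tarsal claw bifid (derived state 'absent') is shared by H and J — a synapomorphy uniting that clade.
webbed digits (derived state 'absent') is unique to H (autapomorphy; uninformative for grouping).
Most parsimonious ingroup topology: (((J,H),Y),E).
Changes per character on this tree: setae branched: 2; asymmetric ears: 1; stipules present: 1; tarsal claw bifid: 1; webbed digits: 1.
Total = 6.

6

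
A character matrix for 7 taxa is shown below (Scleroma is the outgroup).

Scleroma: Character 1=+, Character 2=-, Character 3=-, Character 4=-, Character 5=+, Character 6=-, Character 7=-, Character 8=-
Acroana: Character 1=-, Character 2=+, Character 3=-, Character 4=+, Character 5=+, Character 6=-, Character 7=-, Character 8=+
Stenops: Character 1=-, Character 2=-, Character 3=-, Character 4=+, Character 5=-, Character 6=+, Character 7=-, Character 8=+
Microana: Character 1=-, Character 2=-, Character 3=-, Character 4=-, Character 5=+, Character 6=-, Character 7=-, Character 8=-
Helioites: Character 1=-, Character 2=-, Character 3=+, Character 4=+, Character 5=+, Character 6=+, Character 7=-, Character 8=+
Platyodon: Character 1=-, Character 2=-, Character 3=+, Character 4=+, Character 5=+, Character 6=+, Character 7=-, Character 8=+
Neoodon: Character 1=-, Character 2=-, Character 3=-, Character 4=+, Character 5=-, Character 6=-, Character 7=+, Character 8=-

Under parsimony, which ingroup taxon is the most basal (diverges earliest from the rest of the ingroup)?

Character polarity is set by the outgroup: the derived state is whichever differs from the outgroup's state, so for Character 1, Character 5 the derived state is '-', and for the remaining characters it is '+'.
Character 1 (derived state '-') is shared by all ingroup taxa — unites the whole ingroup.
Character 2: derived state '+' in Acroana only — an autapomorphy, so it tells us nothing about relationships among taxa.
Only Helioites and Platyodon show the derived state '+' for Character 3, supporting them as a clade.
Character 4: derived state '+' in Acroana, Helioites, Neoodon, Platyodon, and Stenops only — synapomorphy for {Acroana, Helioites, Neoodon, Platyodon, Stenops}.
Character 5 (state '-') occurs in Neoodon and Stenops but conflicts with the nesting implied by the other characters — most parsimoniously interpreted as homoplasy.
Only Helioites, Platyodon, and Stenops show the derived state '+' for Character 6, supporting them as a clade.
Character 7 (derived state '+') is unique to Neoodon (autapomorphy; uninformative for grouping).
Character 8: derived state '+' in Acroana, Helioites, Platyodon, and Stenops only — synapomorphy for {Acroana, Helioites, Platyodon, Stenops}.
Most parsimonious ingroup topology: (((Acroana,(Stenops,(Helioites,Platyodon))),Neoodon),Microana).
Microana is sister to the clade containing all other ingroup taxa, so it is the earliest-diverging (most basal) ingroup lineage.

Microana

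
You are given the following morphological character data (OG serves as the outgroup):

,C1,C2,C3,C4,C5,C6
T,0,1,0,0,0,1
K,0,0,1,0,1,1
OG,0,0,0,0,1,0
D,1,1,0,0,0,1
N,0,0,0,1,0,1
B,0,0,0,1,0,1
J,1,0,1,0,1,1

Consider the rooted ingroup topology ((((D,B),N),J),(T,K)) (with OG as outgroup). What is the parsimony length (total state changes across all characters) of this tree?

Map each character onto ((((D,B),N),J),(T,K)) (rooted by OG) and count the minimum state changes it requires (Fitch parsimony):
C1: 2; C2: 2; C3: 2; C4: 2; C5: 2; C6: 1.
Total tree length = 11.

11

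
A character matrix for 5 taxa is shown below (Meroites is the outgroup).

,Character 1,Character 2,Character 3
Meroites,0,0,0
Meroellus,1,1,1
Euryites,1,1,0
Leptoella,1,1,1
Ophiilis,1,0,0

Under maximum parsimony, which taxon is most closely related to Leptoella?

The outgroup has state '0' for every character, so '1' is the derived state throughout.
All ingroup taxa share the derived state '1' for Character 1; it defines the ingroup but does not resolve relationships within it.
Character 2 (derived state '1') is shared by Euryites, Leptoella, and Meroellus — a synapomorphy uniting that clade.
Character 3 (derived state '1') is shared by Leptoella and Meroellus — a synapomorphy uniting that clade.
Most parsimonious ingroup topology: (((Meroellus,Leptoella),Euryites),Ophiilis).
Leptoella and Meroellus form a cherry on this tree, so they are sister taxa.

Meroellus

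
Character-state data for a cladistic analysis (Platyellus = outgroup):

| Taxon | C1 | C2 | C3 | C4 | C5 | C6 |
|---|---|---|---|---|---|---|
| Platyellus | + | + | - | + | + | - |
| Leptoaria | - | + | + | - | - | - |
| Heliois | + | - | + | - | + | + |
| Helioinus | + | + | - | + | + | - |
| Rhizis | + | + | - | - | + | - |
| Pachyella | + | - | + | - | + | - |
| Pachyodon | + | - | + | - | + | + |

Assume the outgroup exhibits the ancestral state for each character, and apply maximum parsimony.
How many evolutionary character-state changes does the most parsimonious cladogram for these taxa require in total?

Character polarity is set by the outgroup: the derived state is whichever differs from the outgroup's state, so for C1, C2, C4, C5 the derived state is '-', and for the remaining characters it is '+'.
C1 (derived state '-') is unique to Leptoaria (autapomorphy; uninformative for grouping).
C2: derived state '-' in Heliois, Pachyella, and Pachyodon only — synapomorphy for {Heliois, Pachyella, Pachyodon}.
C3: derived state '+' in Heliois, Leptoaria, Pachyella, and Pachyodon only — synapomorphy for {Heliois, Leptoaria, Pachyella, Pachyodon}.
C4: derived state '-' in Heliois, Leptoaria, Pachyella, Pachyodon, and Rhizis only — synapomorphy for {Heliois, Leptoaria, Pachyella, Pachyodon, Rhizis}.
C5: derived state '-' in Leptoaria only — an autapomorphy, so it tells us nothing about relationships among taxa.
C6 (derived state '+') is shared by Heliois and Pachyodon — a synapomorphy uniting that clade.
Most parsimonious ingroup topology: (((Leptoaria,((Heliois,Pachyodon),Pachyella)),Rhizis),Helioinus).
Changes per character on this tree: C1: 1; C2: 1; C3: 1; C4: 1; C5: 1; C6: 1.
Total = 6.

6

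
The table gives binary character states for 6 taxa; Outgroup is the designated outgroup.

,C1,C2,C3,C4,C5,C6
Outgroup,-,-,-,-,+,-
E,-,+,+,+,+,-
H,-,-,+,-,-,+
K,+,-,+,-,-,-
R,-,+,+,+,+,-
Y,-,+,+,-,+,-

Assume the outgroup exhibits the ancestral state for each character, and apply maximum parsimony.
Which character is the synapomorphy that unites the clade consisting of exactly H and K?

C5

Character polarity is set by the outgroup: the derived state is whichever differs from the outgroup's state, so for C5 the derived state is '-', and for the remaining characters it is '+'.
C1 (derived state '+') is unique to K (autapomorphy; uninformative for grouping).
C2: derived state '+' in E, R, and Y only — synapomorphy for {E, R, Y}.
All ingroup taxa share the derived state '+' for C3; it defines the ingroup but does not resolve relationships within it.
C4: derived state '+' in E and R only — synapomorphy for {E, R}.
C5 (derived state '-') is shared by H and K — a synapomorphy uniting that clade.
C6 (derived state '+') is unique to H (autapomorphy; uninformative for grouping).
Most parsimonious ingroup topology: (((E,R),Y),(H,K)).
The clade {H, K} is supported by C5: its derived state '-' occurs in exactly those taxa and in no other taxon (including the outgroup).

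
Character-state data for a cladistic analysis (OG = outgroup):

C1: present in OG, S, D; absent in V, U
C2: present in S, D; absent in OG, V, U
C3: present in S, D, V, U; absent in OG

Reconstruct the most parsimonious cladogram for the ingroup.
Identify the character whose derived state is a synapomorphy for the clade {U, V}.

C1

Character polarity is set by the outgroup: the derived state is whichever differs from the outgroup's state, so for C1 the derived state is 'absent', and for the remaining characters it is 'present'.
Only U and V show the derived state 'absent' for C1, supporting them as a clade.
C2: derived state 'present' in D and S only — synapomorphy for {D, S}.
C3 (derived state 'present') is shared by all ingroup taxa — unites the whole ingroup.
Most parsimonious ingroup topology: ((S,D),(V,U)).
The clade {U, V} is supported by C1: its derived state 'absent' occurs in exactly those taxa and in no other taxon (including the outgroup).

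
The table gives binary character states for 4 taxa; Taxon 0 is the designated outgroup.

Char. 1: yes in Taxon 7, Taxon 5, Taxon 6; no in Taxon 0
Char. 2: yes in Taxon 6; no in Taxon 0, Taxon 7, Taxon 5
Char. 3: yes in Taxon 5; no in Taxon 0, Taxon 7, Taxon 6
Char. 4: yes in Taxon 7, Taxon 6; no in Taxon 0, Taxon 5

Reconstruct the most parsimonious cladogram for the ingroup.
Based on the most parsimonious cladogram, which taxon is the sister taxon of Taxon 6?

Taxon 7

The outgroup has state 'no' for every character, so 'yes' is the derived state throughout.
All ingroup taxa share the derived state 'yes' for Char. 1; it defines the ingroup but does not resolve relationships within it.
Char. 2: derived state 'yes' in Taxon 6 only — an autapomorphy, so it tells us nothing about relationships among taxa.
Char. 3 (derived state 'yes') is unique to Taxon 5 (autapomorphy; uninformative for grouping).
Char. 4 (derived state 'yes') is shared by Taxon 6 and Taxon 7 — a synapomorphy uniting that clade.
Most parsimonious ingroup topology: ((Taxon 7,Taxon 6),Taxon 5).
Taxon 6 and Taxon 7 form a cherry on this tree, so they are sister taxa.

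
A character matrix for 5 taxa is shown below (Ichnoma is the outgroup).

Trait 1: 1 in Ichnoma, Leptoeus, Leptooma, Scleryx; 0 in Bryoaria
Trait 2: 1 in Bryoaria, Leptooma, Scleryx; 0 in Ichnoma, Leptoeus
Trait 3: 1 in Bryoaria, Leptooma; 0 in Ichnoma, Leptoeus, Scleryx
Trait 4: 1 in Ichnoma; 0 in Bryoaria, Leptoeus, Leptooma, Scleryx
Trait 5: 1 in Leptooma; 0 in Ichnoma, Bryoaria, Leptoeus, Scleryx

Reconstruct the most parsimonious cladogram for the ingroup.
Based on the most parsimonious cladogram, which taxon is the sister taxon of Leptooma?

Bryoaria

Character polarity is set by the outgroup: the derived state is whichever differs from the outgroup's state, so for Trait 1, Trait 4 the derived state is '0', and for the remaining characters it is '1'.
Trait 1: derived state '0' in Bryoaria only — an autapomorphy, so it tells us nothing about relationships among taxa.
Only Bryoaria, Leptooma, and Scleryx show the derived state '1' for Trait 2, supporting them as a clade.
Trait 3: derived state '1' in Bryoaria and Leptooma only — synapomorphy for {Bryoaria, Leptooma}.
All ingroup taxa share the derived state '0' for Trait 4; it defines the ingroup but does not resolve relationships within it.
Trait 5: derived state '1' in Leptooma only — an autapomorphy, so it tells us nothing about relationships among taxa.
Most parsimonious ingroup topology: (((Bryoaria,Leptooma),Scleryx),Leptoeus).
Leptooma and Bryoaria form a cherry on this tree, so they are sister taxa.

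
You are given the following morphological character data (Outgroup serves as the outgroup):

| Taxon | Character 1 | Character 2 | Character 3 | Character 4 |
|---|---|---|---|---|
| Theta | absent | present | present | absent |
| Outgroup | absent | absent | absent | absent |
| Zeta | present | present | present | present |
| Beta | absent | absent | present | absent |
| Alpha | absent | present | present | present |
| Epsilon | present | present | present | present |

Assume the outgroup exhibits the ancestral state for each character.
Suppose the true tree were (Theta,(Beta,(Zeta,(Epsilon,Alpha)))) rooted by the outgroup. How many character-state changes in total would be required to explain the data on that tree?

Map each character onto (Theta,(Beta,(Zeta,(Epsilon,Alpha)))) (rooted by Outgroup) and count the minimum state changes it requires (Fitch parsimony):
Character 1: 2; Character 2: 2; Character 3: 1; Character 4: 1.
Total tree length = 6.

6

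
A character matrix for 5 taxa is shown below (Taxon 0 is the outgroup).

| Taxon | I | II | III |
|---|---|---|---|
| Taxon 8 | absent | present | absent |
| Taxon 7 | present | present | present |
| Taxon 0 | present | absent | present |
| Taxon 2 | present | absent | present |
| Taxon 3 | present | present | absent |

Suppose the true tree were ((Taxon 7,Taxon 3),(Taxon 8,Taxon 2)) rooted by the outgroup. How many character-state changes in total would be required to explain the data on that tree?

5

Map each character onto ((Taxon 7,Taxon 3),(Taxon 8,Taxon 2)) (rooted by Taxon 0) and count the minimum state changes it requires (Fitch parsimony):
I: 1; II: 2; III: 2.
Total tree length = 5.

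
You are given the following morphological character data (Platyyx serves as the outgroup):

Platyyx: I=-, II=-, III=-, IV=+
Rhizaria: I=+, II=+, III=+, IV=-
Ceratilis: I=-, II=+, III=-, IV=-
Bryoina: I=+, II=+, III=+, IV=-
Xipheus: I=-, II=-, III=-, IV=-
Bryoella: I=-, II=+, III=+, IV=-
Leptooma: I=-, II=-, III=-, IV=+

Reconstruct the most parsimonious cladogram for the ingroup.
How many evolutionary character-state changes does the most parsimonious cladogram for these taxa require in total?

Character polarity is set by the outgroup: the derived state is whichever differs from the outgroup's state, so for IV the derived state is '-', and for the remaining characters it is '+'.
I: derived state '+' in Bryoina and Rhizaria only — synapomorphy for {Bryoina, Rhizaria}.
II (derived state '+') is shared by Bryoella, Bryoina, Ceratilis, and Rhizaria — a synapomorphy uniting that clade.
Only Bryoella, Bryoina, and Rhizaria show the derived state '+' for III, supporting them as a clade.
IV (derived state '-') is shared by Bryoella, Bryoina, Ceratilis, Rhizaria, and Xipheus — a synapomorphy uniting that clade.
Most parsimonious ingroup topology: (((((Rhizaria,Bryoina),Bryoella),Ceratilis),Xipheus),Leptooma).
Changes per character on this tree: I: 1; II: 1; III: 1; IV: 1.
Total = 4.

4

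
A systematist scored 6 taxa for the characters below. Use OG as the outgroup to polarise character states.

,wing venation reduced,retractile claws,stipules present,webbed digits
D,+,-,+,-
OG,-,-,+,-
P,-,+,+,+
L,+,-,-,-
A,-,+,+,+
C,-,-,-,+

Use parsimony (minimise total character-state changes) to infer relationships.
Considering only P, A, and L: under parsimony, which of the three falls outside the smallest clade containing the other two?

L

Character polarity is set by the outgroup: the derived state is whichever differs from the outgroup's state, so for stipules present the derived state is '-', and for the remaining characters it is '+'.
Only D and L show the derived state '+' for wing venation reduced, supporting them as a clade.
retractile claws (derived state '+') is shared by A and P — a synapomorphy uniting that clade.
stipules present (state '-') occurs in C and L but conflicts with the nesting implied by the other characters — most parsimoniously interpreted as homoplasy.
webbed digits (derived state '+') is shared by A, C, and P — a synapomorphy uniting that clade.
Most parsimonious ingroup topology: (((A,P),C),(D,L)).
P and A share a more recent common ancestor with each other than either does with L, so L is the least closely related of the three.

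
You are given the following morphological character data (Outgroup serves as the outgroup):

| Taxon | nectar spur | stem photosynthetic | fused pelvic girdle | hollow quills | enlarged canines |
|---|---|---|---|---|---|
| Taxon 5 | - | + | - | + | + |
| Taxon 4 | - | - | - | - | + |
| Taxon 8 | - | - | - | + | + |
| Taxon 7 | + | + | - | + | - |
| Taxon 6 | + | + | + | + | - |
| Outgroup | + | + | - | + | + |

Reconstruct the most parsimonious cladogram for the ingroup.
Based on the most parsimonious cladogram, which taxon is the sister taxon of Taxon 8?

Character polarity is set by the outgroup: the derived state is whichever differs from the outgroup's state, so for nectar spur, stem photosynthetic, hollow quills, enlarged canines the derived state is '-', and for the remaining characters it is '+'.
Only Taxon 4, Taxon 5, and Taxon 8 show the derived state '-' for nectar spur, supporting them as a clade.
Only Taxon 4 and Taxon 8 show the derived state '-' for stem photosynthetic, supporting them as a clade.
fused pelvic girdle: derived state '+' in Taxon 6 only — an autapomorphy, so it tells us nothing about relationships among taxa.
hollow quills (derived state '-') is unique to Taxon 4 (autapomorphy; uninformative for grouping).
enlarged canines: derived state '-' in Taxon 6 and Taxon 7 only — synapomorphy for {Taxon 6, Taxon 7}.
Most parsimonious ingroup topology: (((Taxon 8,Taxon 4),Taxon 5),(Taxon 6,Taxon 7)).
Taxon 8 and Taxon 4 form a cherry on this tree, so they are sister taxa.

Taxon 4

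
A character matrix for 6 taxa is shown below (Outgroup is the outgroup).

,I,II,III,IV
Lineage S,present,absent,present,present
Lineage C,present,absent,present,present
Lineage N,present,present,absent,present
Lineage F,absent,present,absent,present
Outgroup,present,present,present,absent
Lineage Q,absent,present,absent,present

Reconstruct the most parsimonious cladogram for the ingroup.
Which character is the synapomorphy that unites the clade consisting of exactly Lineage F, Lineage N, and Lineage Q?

Character polarity is set by the outgroup: the derived state is whichever differs from the outgroup's state, so for I, II, III the derived state is 'absent', and for the remaining characters it is 'present'.
I (derived state 'absent') is shared by Lineage F and Lineage Q — a synapomorphy uniting that clade.
Only Lineage C and Lineage S show the derived state 'absent' for II, supporting them as a clade.
III: derived state 'absent' in Lineage F, Lineage N, and Lineage Q only — synapomorphy for {Lineage F, Lineage N, Lineage Q}.
All ingroup taxa share the derived state 'present' for IV; it defines the ingroup but does not resolve relationships within it.
Most parsimonious ingroup topology: (((Lineage F,Lineage Q),Lineage N),(Lineage S,Lineage C)).
The clade {Lineage F, Lineage N, Lineage Q} is supported by III: its derived state 'absent' occurs in exactly those taxa and in no other taxon (including the outgroup).

III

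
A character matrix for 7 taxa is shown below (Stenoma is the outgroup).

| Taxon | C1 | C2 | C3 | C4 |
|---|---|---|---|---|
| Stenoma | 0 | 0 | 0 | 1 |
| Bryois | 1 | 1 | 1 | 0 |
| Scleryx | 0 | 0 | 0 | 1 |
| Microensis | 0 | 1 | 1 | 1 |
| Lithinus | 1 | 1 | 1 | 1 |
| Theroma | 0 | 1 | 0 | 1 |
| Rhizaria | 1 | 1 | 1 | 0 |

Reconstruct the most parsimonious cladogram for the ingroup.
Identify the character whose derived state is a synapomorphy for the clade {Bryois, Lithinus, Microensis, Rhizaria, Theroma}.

C2

Character polarity is set by the outgroup: the derived state is whichever differs from the outgroup's state, so for C4 the derived state is '0', and for the remaining characters it is '1'.
C1 (derived state '1') is shared by Bryois, Lithinus, and Rhizaria — a synapomorphy uniting that clade.
Only Bryois, Lithinus, Microensis, Rhizaria, and Theroma show the derived state '1' for C2, supporting them as a clade.
C3: derived state '1' in Bryois, Lithinus, Microensis, and Rhizaria only — synapomorphy for {Bryois, Lithinus, Microensis, Rhizaria}.
Only Bryois and Rhizaria show the derived state '0' for C4, supporting them as a clade.
Most parsimonious ingroup topology: (((((Bryois,Rhizaria),Lithinus),Microensis),Theroma),Scleryx).
The clade {Bryois, Lithinus, Microensis, Rhizaria, Theroma} is supported by C2: its derived state '1' occurs in exactly those taxa and in no other taxon (including the outgroup).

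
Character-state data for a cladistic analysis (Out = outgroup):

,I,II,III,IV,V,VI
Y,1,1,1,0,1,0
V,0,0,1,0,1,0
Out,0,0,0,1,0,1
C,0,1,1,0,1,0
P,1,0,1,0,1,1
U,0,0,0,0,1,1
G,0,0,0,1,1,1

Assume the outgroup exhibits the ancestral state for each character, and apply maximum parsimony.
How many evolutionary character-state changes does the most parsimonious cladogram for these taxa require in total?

Character polarity is set by the outgroup: the derived state is whichever differs from the outgroup's state, so for IV, VI the derived state is '0', and for the remaining characters it is '1'.
I groups P and Y, which is incompatible with the clades supported by the remaining characters; treating it as convergent (homoplasy) costs fewer steps than any alternative tree.
II (derived state '1') is shared by C and Y — a synapomorphy uniting that clade.
III: derived state '1' in C, P, V, and Y only — synapomorphy for {C, P, V, Y}.
IV (derived state '0') is shared by C, P, U, V, and Y — a synapomorphy uniting that clade.
V (derived state '1') is shared by all ingroup taxa — unites the whole ingroup.
VI (derived state '0') is shared by C, V, and Y — a synapomorphy uniting that clade.
Most parsimonious ingroup topology: (((((Y,C),V),P),U),G).
Changes per character on this tree: I: 2; II: 1; III: 1; IV: 1; V: 1; VI: 1.
Total = 7.

7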